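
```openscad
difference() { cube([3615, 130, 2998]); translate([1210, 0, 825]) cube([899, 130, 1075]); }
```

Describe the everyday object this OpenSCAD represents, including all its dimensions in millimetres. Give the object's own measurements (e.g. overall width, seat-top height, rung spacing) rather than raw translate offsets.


A wall 3615 mm long (x), 130 mm thick (y), 2998 mm tall, with a rectangular window opening cut through it. The opening is 899 mm wide and 1075 mm tall; its sill is at z = 825 mm and its near (−x) edge is 1210 mm from the wall's −x end. The opening passes through the full wall thickness.


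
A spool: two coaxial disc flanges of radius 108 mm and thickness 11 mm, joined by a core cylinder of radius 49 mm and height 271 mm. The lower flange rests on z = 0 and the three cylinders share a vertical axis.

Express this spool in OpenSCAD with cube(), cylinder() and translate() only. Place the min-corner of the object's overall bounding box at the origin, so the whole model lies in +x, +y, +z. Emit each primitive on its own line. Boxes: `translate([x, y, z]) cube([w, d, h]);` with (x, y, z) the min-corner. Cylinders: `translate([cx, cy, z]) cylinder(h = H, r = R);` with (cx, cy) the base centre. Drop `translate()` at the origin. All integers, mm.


translate([108, 108, 0]) cylinder(h = 11, r = 108);
translate([108, 108, 11]) cylinder(h = 271, r = 49);
translate([108, 108, 282]) cylinder(h = 11, r = 108);


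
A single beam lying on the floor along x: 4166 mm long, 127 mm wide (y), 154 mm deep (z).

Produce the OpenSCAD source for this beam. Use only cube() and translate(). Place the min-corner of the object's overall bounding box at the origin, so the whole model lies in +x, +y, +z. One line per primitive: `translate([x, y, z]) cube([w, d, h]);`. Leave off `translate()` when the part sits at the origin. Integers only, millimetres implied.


cube([4166, 127, 154]);


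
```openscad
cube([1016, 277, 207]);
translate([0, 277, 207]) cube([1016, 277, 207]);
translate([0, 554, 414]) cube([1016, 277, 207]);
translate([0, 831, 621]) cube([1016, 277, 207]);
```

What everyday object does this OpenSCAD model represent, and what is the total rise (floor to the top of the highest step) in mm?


A staircase. The total rise is 828 mm.

4 identical blocks, each offset up and back from the previous — a staircase. Each step is 207 mm tall and there are 4 of them, so the total rise is 4 × 207 = 828 mm.


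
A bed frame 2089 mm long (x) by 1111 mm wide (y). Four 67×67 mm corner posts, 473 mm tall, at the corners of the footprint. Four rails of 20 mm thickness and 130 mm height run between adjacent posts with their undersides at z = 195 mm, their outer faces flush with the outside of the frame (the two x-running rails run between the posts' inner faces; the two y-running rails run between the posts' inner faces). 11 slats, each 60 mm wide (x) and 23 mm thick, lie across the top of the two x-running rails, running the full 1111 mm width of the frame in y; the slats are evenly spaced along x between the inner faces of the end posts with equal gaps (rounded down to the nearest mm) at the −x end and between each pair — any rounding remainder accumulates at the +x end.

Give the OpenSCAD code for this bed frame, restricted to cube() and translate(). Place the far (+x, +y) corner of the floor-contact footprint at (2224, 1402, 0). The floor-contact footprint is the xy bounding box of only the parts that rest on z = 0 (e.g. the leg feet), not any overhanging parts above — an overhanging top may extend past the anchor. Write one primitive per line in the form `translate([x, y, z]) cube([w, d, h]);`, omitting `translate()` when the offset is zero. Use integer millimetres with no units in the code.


translate([135, 291, 0]) cube([67, 67, 473]);
translate([135, 1335, 0]) cube([67, 67, 473]);
translate([2157, 291, 0]) cube([67, 67, 473]);
translate([2157, 1335, 0]) cube([67, 67, 473]);
translate([202, 291, 195]) cube([1955, 20, 130]);
translate([202, 1382, 195]) cube([1955, 20, 130]);
translate([135, 358, 195]) cube([20, 977, 130]);
translate([2204, 358, 195]) cube([20, 977, 130]);
translate([309, 291, 325]) cube([60, 1111, 23]);
translate([476, 291, 325]) cube([60, 1111, 23]);
translate([643, 291, 325]) cube([60, 1111, 23]);
translate([810, 291, 325]) cube([60, 1111, 23]);
translate([977, 291, 325]) cube([60, 1111, 23]);
translate([1144, 291, 325]) cube([60, 1111, 23]);
translate([1311, 291, 325]) cube([60, 1111, 23]);
translate([1478, 291, 325]) cube([60, 1111, 23]);
translate([1645, 291, 325]) cube([60, 1111, 23]);
translate([1812, 291, 325]) cube([60, 1111, 23]);
translate([1979, 291, 325]) cube([60, 1111, 23]);


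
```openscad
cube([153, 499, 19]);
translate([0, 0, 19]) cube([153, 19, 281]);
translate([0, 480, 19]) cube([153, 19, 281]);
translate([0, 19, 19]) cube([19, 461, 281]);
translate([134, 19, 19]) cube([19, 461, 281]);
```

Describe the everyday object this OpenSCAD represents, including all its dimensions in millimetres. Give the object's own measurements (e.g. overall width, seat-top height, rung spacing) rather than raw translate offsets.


An open-topped rectangular box: outside dimensions 153×499×300 mm, with a uniform wall and base thickness of 19 mm. The base is a full 153×499 slab on the floor; four walls sit on top of the base. The front and back walls (the −y and +y sides) span the full width; the two side walls fit between them.


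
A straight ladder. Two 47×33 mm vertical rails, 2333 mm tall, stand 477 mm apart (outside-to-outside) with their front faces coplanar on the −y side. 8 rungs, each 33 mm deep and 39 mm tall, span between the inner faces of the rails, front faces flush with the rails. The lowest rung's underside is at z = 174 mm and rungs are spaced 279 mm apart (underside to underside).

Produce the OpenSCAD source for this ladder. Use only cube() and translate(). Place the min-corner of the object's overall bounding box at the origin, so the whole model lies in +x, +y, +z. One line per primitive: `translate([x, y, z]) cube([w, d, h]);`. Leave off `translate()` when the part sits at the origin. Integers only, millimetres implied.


cube([47, 33, 2333]);
translate([430, 0, 0]) cube([47, 33, 2333]);
translate([47, 0, 174]) cube([383, 33, 39]);
translate([47, 0, 453]) cube([383, 33, 39]);
translate([47, 0, 732]) cube([383, 33, 39]);
translate([47, 0, 1011]) cube([383, 33, 39]);
translate([47, 0, 1290]) cube([383, 33, 39]);
translate([47, 0, 1569]) cube([383, 33, 39]);
translate([47, 0, 1848]) cube([383, 33, 39]);
translate([47, 0, 2127]) cube([383, 33, 39]);


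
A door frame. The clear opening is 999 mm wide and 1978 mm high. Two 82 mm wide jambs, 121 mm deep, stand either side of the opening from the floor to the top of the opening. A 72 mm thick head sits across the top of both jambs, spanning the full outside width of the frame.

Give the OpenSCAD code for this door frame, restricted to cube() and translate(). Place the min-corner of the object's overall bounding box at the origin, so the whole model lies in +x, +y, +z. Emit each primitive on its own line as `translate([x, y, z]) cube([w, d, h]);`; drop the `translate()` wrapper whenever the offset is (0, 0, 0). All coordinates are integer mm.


cube([82, 121, 1978]);
translate([1081, 0, 0]) cube([82, 121, 1978]);
translate([0, 0, 1978]) cube([1163, 121, 72]);


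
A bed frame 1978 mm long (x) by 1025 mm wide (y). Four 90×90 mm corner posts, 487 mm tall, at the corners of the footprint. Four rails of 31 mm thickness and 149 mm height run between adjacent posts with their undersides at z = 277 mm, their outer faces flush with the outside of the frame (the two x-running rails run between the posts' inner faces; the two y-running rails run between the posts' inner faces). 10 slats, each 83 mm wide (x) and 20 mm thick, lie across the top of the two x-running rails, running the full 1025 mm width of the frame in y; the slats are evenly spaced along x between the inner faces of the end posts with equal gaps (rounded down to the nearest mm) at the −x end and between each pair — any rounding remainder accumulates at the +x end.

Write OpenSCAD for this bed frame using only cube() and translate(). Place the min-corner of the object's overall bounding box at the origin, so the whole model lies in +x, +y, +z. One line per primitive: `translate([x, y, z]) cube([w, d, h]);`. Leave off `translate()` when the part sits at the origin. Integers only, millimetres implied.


// slat z = rail_z + rail_h = 277 + 149 = 426
// slat gap = ⌊(1798 − 10·83) / 11⌋ = 88
cube([90, 90, 487]);
translate([0, 935, 0]) cube([90, 90, 487]);
translate([1888, 0, 0]) cube([90, 90, 487]);
translate([1888, 935, 0]) cube([90, 90, 487]);
translate([90, 0, 277]) cube([1798, 31, 149]);
translate([90, 994, 277]) cube([1798, 31, 149]);
translate([0, 90, 277]) cube([31, 845, 149]);
translate([1947, 90, 277]) cube([31, 845, 149]);
translate([178, 0, 426]) cube([83, 1025, 20]);
translate([349, 0, 426]) cube([83, 1025, 20]);
translate([520, 0, 426]) cube([83, 1025, 20]);
translate([691, 0, 426]) cube([83, 1025, 20]);
translate([862, 0, 426]) cube([83, 1025, 20]);
translate([1033, 0, 426]) cube([83, 1025, 20]);
translate([1204, 0, 426]) cube([83, 1025, 20]);
translate([1375, 0, 426]) cube([83, 1025, 20]);
translate([1546, 0, 426]) cube([83, 1025, 20]);
translate([1717, 0, 426]) cube([83, 1025, 20]);


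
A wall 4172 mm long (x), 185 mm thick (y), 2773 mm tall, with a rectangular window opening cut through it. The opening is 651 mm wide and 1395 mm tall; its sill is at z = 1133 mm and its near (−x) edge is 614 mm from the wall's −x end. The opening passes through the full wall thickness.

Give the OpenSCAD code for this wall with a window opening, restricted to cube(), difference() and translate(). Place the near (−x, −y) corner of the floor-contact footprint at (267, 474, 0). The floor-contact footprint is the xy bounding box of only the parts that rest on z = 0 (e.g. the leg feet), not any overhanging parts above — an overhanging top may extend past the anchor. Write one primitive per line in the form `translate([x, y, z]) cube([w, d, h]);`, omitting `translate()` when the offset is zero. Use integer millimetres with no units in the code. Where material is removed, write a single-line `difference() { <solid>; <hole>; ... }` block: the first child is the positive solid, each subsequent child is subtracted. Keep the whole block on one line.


difference() { translate([267, 474, 0]) cube([4172, 185, 2773]); translate([881, 474, 1133]) cube([651, 185, 1395]); }


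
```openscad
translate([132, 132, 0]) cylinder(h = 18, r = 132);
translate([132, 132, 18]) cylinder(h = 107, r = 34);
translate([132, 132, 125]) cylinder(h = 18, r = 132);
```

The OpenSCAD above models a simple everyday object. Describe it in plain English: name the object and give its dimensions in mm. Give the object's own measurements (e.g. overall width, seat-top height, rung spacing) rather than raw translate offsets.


A spool: two coaxial disc flanges of radius 132 mm and thickness 18 mm, joined by a core cylinder of radius 34 mm and height 107 mm. The lower flange rests on z = 0 and the three cylinders share a vertical axis.


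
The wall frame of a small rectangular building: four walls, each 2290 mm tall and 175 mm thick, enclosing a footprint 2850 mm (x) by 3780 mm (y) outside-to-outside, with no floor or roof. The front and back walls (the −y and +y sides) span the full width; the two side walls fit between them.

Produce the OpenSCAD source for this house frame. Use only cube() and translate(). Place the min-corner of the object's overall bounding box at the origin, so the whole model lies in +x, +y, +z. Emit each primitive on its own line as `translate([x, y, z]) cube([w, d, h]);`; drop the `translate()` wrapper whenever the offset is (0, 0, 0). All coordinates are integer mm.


cube([2850, 175, 2290]);
translate([0, 3605, 0]) cube([2850, 175, 2290]);
translate([0, 175, 0]) cube([175, 3430, 2290]);
translate([2675, 175, 0]) cube([175, 3430, 2290]);


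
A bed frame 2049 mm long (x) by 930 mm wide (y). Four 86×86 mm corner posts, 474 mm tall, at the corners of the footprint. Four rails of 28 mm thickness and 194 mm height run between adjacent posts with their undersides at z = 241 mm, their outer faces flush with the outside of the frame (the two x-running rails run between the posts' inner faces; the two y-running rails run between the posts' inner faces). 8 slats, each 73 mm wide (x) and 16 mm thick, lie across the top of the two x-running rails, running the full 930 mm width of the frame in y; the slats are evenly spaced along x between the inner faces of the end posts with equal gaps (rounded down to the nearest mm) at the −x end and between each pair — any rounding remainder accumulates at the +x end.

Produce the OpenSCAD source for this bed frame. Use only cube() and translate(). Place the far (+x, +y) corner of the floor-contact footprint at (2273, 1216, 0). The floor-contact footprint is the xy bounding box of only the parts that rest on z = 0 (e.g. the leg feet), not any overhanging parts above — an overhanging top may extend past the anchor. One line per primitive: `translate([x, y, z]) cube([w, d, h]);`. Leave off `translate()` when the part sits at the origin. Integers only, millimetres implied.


translate([224, 286, 0]) cube([86, 86, 474]);
translate([224, 1130, 0]) cube([86, 86, 474]);
translate([2187, 286, 0]) cube([86, 86, 474]);
translate([2187, 1130, 0]) cube([86, 86, 474]);
translate([310, 286, 241]) cube([1877, 28, 194]);
translate([310, 1188, 241]) cube([1877, 28, 194]);
translate([224, 372, 241]) cube([28, 758, 194]);
translate([2245, 372, 241]) cube([28, 758, 194]);
translate([453, 286, 435]) cube([73, 930, 16]);
translate([669, 286, 435]) cube([73, 930, 16]);
translate([885, 286, 435]) cube([73, 930, 16]);
translate([1101, 286, 435]) cube([73, 930, 16]);
translate([1317, 286, 435]) cube([73, 930, 16]);
translate([1533, 286, 435]) cube([73, 930, 16]);
translate([1749, 286, 435]) cube([73, 930, 16]);
translate([1965, 286, 435]) cube([73, 930, 16]);


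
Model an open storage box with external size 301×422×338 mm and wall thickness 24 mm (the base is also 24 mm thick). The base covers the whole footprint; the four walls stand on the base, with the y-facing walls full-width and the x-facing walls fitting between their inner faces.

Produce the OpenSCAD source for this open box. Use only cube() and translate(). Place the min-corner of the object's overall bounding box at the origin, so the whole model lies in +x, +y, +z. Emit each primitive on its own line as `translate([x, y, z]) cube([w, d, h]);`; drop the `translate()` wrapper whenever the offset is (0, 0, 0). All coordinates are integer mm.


cube([301, 422, 24]);
translate([0, 0, 24]) cube([301, 24, 314]);
translate([0, 398, 24]) cube([301, 24, 314]);
translate([0, 24, 24]) cube([24, 374, 314]);
translate([277, 24, 24]) cube([24, 374, 314]);


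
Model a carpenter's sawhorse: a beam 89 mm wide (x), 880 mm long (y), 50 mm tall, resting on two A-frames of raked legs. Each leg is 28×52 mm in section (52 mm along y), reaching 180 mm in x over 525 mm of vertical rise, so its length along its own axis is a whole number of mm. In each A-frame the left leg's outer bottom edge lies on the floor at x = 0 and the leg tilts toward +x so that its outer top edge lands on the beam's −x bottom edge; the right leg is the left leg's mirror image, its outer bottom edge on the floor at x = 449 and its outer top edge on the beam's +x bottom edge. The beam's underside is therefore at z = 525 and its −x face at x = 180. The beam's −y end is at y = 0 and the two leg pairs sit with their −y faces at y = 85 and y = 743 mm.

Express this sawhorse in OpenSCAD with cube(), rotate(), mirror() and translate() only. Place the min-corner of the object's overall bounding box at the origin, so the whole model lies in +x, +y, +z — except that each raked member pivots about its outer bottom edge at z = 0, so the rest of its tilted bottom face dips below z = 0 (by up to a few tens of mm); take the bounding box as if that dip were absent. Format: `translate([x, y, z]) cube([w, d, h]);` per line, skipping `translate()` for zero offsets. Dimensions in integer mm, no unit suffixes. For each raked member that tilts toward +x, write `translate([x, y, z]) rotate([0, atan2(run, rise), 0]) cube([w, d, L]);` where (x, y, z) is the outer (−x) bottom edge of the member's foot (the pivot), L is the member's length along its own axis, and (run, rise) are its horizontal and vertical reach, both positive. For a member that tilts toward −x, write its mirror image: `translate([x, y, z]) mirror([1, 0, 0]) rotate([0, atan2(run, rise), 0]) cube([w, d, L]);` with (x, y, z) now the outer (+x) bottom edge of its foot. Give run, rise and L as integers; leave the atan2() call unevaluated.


// leg length = √(180² + 525²) = 555
// right-leg outer foot x = 2·180 + 89 = 449
// beam min-corner = (180, 0, 525)
translate([180, 0, 525]) cube([89, 880, 50]);
translate([0, 85, 0]) rotate([0, atan2(180, 525), 0]) cube([28, 52, 555]);
translate([449, 85, 0]) mirror([1, 0, 0]) rotate([0, atan2(180, 525), 0]) cube([28, 52, 555]);
translate([0, 743, 0]) rotate([0, atan2(180, 525), 0]) cube([28, 52, 555]);
translate([449, 743, 0]) mirror([1, 0, 0]) rotate([0, atan2(180, 525), 0]) cube([28, 52, 555]);


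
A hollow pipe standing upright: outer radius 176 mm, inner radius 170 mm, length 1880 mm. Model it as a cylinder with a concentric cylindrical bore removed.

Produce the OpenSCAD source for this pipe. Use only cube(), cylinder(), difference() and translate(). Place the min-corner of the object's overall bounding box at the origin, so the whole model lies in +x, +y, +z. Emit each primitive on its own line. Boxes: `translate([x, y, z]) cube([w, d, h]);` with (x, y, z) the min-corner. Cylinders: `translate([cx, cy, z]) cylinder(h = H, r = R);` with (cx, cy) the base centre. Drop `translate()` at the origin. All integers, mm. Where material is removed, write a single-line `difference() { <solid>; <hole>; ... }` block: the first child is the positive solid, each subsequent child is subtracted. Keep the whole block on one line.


difference() { translate([176, 176, 0]) cylinder(h = 1880, r = 176); translate([176, 176, 0]) cylinder(h = 1880, r = 170); }


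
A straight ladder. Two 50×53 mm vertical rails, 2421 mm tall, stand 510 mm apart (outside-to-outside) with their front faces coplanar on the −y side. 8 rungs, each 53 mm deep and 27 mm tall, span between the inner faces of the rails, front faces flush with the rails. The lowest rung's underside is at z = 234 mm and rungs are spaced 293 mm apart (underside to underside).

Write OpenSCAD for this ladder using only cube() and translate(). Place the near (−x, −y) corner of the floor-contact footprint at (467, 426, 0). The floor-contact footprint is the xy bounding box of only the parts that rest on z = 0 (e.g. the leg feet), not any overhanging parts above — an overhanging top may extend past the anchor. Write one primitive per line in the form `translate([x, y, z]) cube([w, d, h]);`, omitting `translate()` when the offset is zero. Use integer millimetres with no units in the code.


// rung span = 510 - 2*50 = 410
// rung[k] z = 234 + k*293
translate([467, 426, 0]) cube([50, 53, 2421]);
translate([927, 426, 0]) cube([50, 53, 2421]);
translate([517, 426, 234]) cube([410, 53, 27]);
translate([517, 426, 527]) cube([410, 53, 27]);
translate([517, 426, 820]) cube([410, 53, 27]);
translate([517, 426, 1113]) cube([410, 53, 27]);
translate([517, 426, 1406]) cube([410, 53, 27]);
translate([517, 426, 1699]) cube([410, 53, 27]);
translate([517, 426, 1992]) cube([410, 53, 27]);
translate([517, 426, 2285]) cube([410, 53, 27]);


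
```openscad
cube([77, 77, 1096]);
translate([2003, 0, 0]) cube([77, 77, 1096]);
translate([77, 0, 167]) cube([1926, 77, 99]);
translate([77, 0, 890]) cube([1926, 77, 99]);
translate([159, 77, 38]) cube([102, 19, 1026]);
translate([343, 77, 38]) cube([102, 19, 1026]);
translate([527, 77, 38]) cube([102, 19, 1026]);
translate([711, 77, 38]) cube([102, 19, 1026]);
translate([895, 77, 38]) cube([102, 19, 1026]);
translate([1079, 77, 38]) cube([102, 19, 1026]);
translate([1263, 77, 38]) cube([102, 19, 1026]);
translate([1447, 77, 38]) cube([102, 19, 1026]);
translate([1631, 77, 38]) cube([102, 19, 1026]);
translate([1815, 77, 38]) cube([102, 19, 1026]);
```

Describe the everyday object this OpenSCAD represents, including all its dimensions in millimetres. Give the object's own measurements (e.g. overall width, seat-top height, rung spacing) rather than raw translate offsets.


A fence section. Two 77×77 mm posts, 1096 mm tall, stand on the floor with a clear span of 1926 mm between their inner faces. Two horizontal rails of 77×99 mm section span the gap between the posts with their undersides at z = 167 mm and z = 890 mm, flush with the posts' −y face. 10 pickets, each 102 mm wide, 19 mm thick and 1026 mm tall, are fixed to the +y face of the rails with their bottoms at z = 38 mm, spaced across the span with a 82 mm gap after the −x post and between neighbouring pickets, with 86 mm left before the +x post.


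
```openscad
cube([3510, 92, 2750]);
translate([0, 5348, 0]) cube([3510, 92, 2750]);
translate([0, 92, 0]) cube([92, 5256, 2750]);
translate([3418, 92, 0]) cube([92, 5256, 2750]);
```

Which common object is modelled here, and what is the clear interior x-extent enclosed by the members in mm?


A house (or room) frame. The interior width is 3326 mm.

Four 2750 mm walls enclosing a rectangle with no floor or roof — a room or house frame. Outside width is 3510 mm and wall thickness is 92 mm, so the interior width is 3510 − 2 × 92 = 3326 mm.


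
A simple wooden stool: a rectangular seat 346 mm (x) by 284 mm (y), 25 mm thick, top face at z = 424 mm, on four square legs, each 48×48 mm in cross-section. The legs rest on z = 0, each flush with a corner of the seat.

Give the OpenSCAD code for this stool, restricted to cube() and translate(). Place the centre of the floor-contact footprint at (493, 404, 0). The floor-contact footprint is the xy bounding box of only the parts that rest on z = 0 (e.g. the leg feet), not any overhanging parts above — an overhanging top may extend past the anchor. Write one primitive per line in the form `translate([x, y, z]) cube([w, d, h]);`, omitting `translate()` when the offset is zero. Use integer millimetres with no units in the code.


// leg_h = 424 - 25 = 399
translate([320, 262, 399]) cube([346, 284, 25]);
translate([320, 262, 0]) cube([48, 48, 399]);
translate([618, 262, 0]) cube([48, 48, 399]);
translate([320, 498, 0]) cube([48, 48, 399]);
translate([618, 498, 0]) cube([48, 48, 399]);


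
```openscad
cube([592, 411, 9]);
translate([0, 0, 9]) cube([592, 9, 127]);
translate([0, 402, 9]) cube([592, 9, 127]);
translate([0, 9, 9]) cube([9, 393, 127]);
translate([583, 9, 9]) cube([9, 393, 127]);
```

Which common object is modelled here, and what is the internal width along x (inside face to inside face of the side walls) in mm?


An open box. The internal width is 574 mm.

A 592×411 base slab with four walls standing on it — an open box. The base is 592 mm wide and the walls are 9 mm thick, so the internal width is 592 − 2 × 9 = 574 mm.


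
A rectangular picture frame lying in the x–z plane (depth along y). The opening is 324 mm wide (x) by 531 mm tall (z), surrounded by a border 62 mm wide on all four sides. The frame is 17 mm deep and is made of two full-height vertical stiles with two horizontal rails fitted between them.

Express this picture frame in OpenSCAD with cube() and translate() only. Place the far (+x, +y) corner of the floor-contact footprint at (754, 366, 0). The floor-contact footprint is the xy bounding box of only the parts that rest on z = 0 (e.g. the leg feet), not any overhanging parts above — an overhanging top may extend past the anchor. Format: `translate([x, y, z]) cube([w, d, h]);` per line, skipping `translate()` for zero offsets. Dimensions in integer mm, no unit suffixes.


translate([306, 349, 0]) cube([62, 17, 655]);
translate([692, 349, 0]) cube([62, 17, 655]);
translate([368, 349, 0]) cube([324, 17, 62]);
translate([368, 349, 593]) cube([324, 17, 62]);


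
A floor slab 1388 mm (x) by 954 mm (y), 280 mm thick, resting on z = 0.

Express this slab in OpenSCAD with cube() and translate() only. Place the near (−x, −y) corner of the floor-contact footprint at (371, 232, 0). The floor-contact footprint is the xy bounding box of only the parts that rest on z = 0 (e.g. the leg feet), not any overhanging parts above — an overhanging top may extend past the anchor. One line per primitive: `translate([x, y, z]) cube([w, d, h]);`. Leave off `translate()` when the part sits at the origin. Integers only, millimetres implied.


translate([371, 232, 0]) cube([1388, 954, 280]);


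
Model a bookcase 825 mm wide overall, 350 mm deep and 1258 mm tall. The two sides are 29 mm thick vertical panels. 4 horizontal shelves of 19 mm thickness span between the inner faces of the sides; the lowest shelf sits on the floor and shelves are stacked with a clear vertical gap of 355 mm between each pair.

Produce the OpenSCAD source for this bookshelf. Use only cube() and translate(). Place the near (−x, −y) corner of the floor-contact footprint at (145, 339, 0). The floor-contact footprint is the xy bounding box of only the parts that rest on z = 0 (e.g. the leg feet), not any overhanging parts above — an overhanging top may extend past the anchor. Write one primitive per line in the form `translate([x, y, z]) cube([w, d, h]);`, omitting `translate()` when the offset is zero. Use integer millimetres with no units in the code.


translate([145, 339, 0]) cube([29, 350, 1258]);
translate([941, 339, 0]) cube([29, 350, 1258]);
translate([174, 339, 0]) cube([767, 350, 19]);
translate([174, 339, 374]) cube([767, 350, 19]);
translate([174, 339, 748]) cube([767, 350, 19]);
translate([174, 339, 1122]) cube([767, 350, 19]);


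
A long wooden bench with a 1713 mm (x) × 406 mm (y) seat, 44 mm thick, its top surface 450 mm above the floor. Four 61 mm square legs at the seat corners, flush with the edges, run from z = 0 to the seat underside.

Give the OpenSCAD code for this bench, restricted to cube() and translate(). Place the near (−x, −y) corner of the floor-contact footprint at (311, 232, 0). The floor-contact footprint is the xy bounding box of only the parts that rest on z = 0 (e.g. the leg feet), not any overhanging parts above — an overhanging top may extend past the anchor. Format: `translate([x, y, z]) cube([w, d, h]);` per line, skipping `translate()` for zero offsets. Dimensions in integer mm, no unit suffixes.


translate([311, 232, 406]) cube([1713, 406, 44]);
translate([311, 232, 0]) cube([61, 61, 406]);
translate([311, 577, 0]) cube([61, 61, 406]);
translate([1963, 232, 0]) cube([61, 61, 406]);
translate([1963, 577, 0]) cube([61, 61, 406]);


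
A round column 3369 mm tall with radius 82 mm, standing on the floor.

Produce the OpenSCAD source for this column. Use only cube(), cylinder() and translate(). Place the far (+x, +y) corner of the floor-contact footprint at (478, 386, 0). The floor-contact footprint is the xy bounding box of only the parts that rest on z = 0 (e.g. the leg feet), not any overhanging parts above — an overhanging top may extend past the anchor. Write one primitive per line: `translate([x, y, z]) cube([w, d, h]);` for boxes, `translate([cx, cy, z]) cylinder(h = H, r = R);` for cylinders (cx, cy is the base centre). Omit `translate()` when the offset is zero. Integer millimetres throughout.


translate([396, 304, 0]) cylinder(h = 3369, r = 82);


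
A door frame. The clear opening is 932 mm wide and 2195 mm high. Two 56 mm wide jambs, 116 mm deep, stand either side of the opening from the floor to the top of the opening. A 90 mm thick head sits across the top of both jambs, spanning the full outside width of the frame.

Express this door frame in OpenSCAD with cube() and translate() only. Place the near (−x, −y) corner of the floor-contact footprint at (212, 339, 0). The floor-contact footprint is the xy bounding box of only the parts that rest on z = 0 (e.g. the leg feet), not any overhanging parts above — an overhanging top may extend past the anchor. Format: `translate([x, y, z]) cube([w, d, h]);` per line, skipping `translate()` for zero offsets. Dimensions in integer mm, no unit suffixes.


translate([212, 339, 0]) cube([56, 116, 2195]);
translate([1200, 339, 0]) cube([56, 116, 2195]);
translate([212, 339, 2195]) cube([1044, 116, 90]);


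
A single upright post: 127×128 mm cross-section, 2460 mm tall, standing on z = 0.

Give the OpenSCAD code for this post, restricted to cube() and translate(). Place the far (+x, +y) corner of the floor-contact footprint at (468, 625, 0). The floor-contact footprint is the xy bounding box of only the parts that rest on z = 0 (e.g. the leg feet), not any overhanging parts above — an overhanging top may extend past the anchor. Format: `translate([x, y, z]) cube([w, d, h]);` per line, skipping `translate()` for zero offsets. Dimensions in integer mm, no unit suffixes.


translate([341, 497, 0]) cube([127, 128, 2460]);


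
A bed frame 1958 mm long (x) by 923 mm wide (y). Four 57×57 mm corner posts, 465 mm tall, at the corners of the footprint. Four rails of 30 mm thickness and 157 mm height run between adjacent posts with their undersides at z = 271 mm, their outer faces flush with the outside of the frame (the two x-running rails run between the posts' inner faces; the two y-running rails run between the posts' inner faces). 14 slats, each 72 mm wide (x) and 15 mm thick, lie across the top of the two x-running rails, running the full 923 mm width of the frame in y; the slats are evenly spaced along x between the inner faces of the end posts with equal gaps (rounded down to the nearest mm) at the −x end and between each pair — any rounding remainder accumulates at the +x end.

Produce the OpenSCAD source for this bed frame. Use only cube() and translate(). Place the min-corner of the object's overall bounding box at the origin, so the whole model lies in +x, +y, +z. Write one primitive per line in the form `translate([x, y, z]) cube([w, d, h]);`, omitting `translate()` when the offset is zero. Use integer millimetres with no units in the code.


// slat z = rail_z + rail_h = 271 + 157 = 428
// slat gap = ⌊(1844 − 14·72) / 15⌋ = 55
cube([57, 57, 465]);
translate([0, 866, 0]) cube([57, 57, 465]);
translate([1901, 0, 0]) cube([57, 57, 465]);
translate([1901, 866, 0]) cube([57, 57, 465]);
translate([57, 0, 271]) cube([1844, 30, 157]);
translate([57, 893, 271]) cube([1844, 30, 157]);
translate([0, 57, 271]) cube([30, 809, 157]);
translate([1928, 57, 271]) cube([30, 809, 157]);
translate([112, 0, 428]) cube([72, 923, 15]);
translate([239, 0, 428]) cube([72, 923, 15]);
translate([366, 0, 428]) cube([72, 923, 15]);
translate([493, 0, 428]) cube([72, 923, 15]);
translate([620, 0, 428]) cube([72, 923, 15]);
translate([747, 0, 428]) cube([72, 923, 15]);
translate([874, 0, 428]) cube([72, 923, 15]);
translate([1001, 0, 428]) cube([72, 923, 15]);
translate([1128, 0, 428]) cube([72, 923, 15]);
translate([1255, 0, 428]) cube([72, 923, 15]);
translate([1382, 0, 428]) cube([72, 923, 15]);
translate([1509, 0, 428]) cube([72, 923, 15]);
translate([1636, 0, 428]) cube([72, 923, 15]);
translate([1763, 0, 428]) cube([72, 923, 15]);


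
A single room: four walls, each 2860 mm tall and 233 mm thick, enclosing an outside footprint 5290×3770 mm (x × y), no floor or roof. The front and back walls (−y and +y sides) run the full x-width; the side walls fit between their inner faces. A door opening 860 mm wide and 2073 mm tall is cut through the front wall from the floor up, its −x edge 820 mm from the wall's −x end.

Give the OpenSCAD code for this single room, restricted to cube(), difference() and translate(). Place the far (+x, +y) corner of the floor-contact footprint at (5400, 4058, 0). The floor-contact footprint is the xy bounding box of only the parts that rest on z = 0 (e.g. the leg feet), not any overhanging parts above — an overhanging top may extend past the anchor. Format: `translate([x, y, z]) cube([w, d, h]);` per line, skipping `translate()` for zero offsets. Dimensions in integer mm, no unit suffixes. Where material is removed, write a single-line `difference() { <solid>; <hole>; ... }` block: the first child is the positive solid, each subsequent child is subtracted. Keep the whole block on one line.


difference() { translate([110, 288, 0]) cube([5290, 233, 2860]); translate([930, 288, 0]) cube([860, 233, 2073]); }
translate([110, 3825, 0]) cube([5290, 233, 2860]);
translate([110, 521, 0]) cube([233, 3304, 2860]);
translate([5167, 521, 0]) cube([233, 3304, 2860]);


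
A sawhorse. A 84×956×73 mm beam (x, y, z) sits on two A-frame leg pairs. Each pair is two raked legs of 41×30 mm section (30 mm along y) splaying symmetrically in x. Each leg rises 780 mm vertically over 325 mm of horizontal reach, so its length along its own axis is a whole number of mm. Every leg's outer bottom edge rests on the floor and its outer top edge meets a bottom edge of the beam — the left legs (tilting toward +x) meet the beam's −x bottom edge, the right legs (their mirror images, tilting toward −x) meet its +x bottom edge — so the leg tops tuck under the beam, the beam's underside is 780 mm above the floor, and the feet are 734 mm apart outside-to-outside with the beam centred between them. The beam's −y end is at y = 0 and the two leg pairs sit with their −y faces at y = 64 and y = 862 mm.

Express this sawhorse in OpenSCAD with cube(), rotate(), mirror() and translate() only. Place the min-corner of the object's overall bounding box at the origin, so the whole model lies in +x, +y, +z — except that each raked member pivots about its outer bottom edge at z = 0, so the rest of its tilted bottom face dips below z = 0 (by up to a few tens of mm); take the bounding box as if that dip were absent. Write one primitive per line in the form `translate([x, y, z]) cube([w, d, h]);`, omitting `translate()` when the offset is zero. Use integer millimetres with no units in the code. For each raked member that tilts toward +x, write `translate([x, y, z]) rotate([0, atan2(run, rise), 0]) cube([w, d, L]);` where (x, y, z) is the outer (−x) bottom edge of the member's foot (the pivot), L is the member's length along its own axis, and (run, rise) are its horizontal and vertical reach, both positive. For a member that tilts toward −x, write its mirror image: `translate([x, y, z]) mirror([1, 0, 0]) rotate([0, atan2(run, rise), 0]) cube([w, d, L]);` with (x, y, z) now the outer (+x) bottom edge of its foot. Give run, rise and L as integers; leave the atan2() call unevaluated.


// leg length = √(325² + 780²) = 845
// right-leg outer foot x = 2·325 + 84 = 734
// beam min-corner = (325, 0, 780)
translate([325, 0, 780]) cube([84, 956, 73]);
translate([0, 64, 0]) rotate([0, atan2(325, 780), 0]) cube([41, 30, 845]);
translate([734, 64, 0]) mirror([1, 0, 0]) rotate([0, atan2(325, 780), 0]) cube([41, 30, 845]);
translate([0, 862, 0]) rotate([0, atan2(325, 780), 0]) cube([41, 30, 845]);
translate([734, 862, 0]) mirror([1, 0, 0]) rotate([0, atan2(325, 780), 0]) cube([41, 30, 845]);


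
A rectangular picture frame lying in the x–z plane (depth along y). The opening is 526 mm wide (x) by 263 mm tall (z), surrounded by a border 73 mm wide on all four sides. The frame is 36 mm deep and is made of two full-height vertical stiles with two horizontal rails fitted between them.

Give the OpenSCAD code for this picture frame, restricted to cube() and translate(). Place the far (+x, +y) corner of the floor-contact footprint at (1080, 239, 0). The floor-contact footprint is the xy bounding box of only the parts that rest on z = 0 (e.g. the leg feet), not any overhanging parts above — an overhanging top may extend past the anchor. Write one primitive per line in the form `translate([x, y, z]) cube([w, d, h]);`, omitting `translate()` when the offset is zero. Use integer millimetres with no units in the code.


translate([408, 203, 0]) cube([73, 36, 409]);
translate([1007, 203, 0]) cube([73, 36, 409]);
translate([481, 203, 0]) cube([526, 36, 73]);
translate([481, 203, 336]) cube([526, 36, 73]);


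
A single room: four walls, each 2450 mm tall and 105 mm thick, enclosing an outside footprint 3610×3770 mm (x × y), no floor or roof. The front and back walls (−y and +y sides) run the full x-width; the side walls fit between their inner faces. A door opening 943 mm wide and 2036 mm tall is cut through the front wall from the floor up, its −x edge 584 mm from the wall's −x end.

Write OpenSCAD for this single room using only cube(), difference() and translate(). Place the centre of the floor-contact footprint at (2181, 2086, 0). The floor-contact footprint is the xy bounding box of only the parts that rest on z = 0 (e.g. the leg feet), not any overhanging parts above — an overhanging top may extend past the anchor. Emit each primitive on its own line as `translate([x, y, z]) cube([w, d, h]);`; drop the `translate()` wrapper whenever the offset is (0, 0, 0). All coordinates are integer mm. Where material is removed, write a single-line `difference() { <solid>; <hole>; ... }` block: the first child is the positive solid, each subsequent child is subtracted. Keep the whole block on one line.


difference() { translate([376, 201, 0]) cube([3610, 105, 2450]); translate([960, 201, 0]) cube([943, 105, 2036]); }
translate([376, 3866, 0]) cube([3610, 105, 2450]);
translate([376, 306, 0]) cube([105, 3560, 2450]);
translate([3881, 306, 0]) cube([105, 3560, 2450]);


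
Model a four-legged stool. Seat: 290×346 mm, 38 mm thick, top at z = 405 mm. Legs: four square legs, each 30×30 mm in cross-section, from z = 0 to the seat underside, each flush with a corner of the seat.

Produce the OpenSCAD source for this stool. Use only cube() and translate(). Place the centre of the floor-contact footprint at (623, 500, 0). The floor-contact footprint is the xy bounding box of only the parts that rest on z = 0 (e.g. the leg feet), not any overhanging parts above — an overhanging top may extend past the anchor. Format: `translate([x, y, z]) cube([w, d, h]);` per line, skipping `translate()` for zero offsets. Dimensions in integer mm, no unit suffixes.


translate([478, 327, 367]) cube([290, 346, 38]);
translate([478, 327, 0]) cube([30, 30, 367]);
translate([738, 327, 0]) cube([30, 30, 367]);
translate([478, 643, 0]) cube([30, 30, 367]);
translate([738, 643, 0]) cube([30, 30, 367]);


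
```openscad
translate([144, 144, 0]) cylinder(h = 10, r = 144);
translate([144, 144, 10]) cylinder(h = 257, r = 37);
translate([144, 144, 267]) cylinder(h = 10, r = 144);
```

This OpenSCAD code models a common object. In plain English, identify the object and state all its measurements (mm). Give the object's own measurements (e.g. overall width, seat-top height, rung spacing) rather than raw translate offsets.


A spool: two coaxial disc flanges of radius 144 mm and thickness 10 mm, joined by a core cylinder of radius 37 mm and height 257 mm. The lower flange rests on z = 0 and the three cylinders share a vertical axis.


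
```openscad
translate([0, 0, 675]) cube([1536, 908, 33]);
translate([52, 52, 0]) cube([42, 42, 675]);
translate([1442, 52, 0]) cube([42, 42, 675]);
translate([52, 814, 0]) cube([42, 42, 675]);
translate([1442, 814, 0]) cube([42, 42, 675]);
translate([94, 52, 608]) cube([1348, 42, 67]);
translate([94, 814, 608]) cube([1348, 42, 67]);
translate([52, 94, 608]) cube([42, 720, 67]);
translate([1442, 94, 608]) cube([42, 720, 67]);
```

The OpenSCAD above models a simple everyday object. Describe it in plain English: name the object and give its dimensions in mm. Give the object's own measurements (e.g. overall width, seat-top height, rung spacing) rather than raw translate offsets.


A rectangular dining table. The top is 1536×908×33 mm with its upper surface at z = 708 mm. It stands on four 42×42 mm square legs, each inset 52 mm from the nearest pair of top edges, running from the floor to the underside of the top. Four apron rails, 42 mm thick and 67 mm tall, run between adjacent legs with their top edges flush with the underside of the top and their outer faces flush with the legs' outer faces.
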